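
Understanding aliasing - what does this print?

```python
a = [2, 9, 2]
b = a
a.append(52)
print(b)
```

Key concept: basic list aliasing.
Step by step:
`a = [2, 9, 2]` → a = [2, 9, 2]
`b = a` → b = [2, 9, 2] (same object as a)
`a.append(52)` → a = [2, 9, 2, 52] (same object as b); b = [2, 9, 2, 52] (same object as a)
`print(b)` → prints [2, 9, 2, 52]

Answer: [2, 9, 2, 52]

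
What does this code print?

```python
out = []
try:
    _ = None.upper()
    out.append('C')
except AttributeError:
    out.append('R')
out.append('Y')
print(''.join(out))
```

Execution trace: 'R' (except AttributeError) → 'Y' (after the try/except). Output: RY

Answer: RY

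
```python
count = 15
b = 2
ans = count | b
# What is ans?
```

Trace:
`count = 15` → count = 15
`b = 2` → b = 2
`ans = count | b` → ans = 15
So ans = 15

Answer: 15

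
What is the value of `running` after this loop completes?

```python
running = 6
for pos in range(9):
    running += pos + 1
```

Start at 6, add 1 to 9 = 51
`running` takes the values: 6 → 7 → 9 → 12 → 16 → 21 → 27 → 34 → 42 → 51

Answer: 51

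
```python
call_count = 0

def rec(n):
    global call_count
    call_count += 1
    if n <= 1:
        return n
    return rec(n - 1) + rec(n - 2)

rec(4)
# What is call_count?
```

Calls(n) = 1 + Calls(n-1) + Calls(n-2); Calls(0)=Calls(1)=1. For n=4 this gives 9.

Answer: 9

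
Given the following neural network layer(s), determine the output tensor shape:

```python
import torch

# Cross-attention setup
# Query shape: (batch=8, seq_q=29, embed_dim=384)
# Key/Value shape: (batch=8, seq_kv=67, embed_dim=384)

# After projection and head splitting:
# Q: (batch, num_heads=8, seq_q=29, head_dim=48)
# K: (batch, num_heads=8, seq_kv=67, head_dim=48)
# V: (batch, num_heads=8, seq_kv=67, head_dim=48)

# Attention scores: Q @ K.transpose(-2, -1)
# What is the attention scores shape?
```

Input: (8, 29, 384) -> Output: (8, 8, 29, 67)

Answer: (8, 8, 29, 67)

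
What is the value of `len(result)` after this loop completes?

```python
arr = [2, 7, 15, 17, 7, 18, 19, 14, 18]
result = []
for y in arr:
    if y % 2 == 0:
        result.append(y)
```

Count even numbers in [2, 7, 15, 17, 7, 18, 19, 14, 18]
`result` takes the values: [] → [2] → [2, 18] → [2, 18, 14] → [2, 18, 14, 18]
So `len(result)` = 4

Answer: 4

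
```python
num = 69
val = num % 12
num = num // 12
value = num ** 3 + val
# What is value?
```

Trace:
`num = 69` → num = 69
`val = num % 12` → val = 9
`num = num // 12` → num = 5
`value = num ** 3 + val` → value = 134
So value = 134

Answer: 134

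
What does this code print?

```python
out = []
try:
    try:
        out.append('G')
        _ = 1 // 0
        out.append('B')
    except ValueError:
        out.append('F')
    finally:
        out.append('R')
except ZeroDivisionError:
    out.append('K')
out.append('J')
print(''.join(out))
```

Execution trace: 'G' (try body) → 'R' (finally) → 'K' (outer except ZeroDivisionError) → 'J' (after the try/except). Output: GRKJ

Answer: GRKJ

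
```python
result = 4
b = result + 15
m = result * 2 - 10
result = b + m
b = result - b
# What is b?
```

Trace:
`result = 4` → result = 4
`b = result + 15` → b = 19
`m = result * 2 - 10` → m = -2
`result = b + m` → result = 17
`b = result - b` → b = -2
So b = -2

Answer: -2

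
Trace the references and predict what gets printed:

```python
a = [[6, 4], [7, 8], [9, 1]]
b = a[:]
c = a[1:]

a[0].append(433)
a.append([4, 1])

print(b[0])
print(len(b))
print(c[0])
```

Key concept: slice with nested mutation.
Step by step:
`a = [[6, 4], [7, 8], [9, 1]]` → a = [[6, 4], [7, 8], [9, 1]]
`b = a[:]` → b = [[6, 4], [7, 8], [9, 1]]
`c = a[1:]` → c = [[7, 8], [9, 1]]
`a[0].append(433)` → a = [[6, 4, 433], [7, 8], [9, 1]]; b = [[6, 4, 433], [7, 8], [9, 1]]
`a.append([4, 1])` → a = [[6, 4, 433], [7, 8], [9, 1], [4, 1]]
`print(b[0])` → prints [6, 4, 433]
`print(len(b))` → prints 3
`print(c[0])` → prints [7, 8]

Answer:
[6, 4, 433]
3
[7, 8]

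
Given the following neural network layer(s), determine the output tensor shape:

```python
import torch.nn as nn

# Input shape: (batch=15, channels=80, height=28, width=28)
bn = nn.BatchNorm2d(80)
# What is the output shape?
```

Input: (15, 80, 28, 28) -> Output: (15, 80, 28, 28)

Answer: (15, 80, 28, 28)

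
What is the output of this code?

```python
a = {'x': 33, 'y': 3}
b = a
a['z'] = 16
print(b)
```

Key concept: dict aliasing.
Step by step:
`a = {'x': 33, 'y': 3}` → a = {'x': 33, 'y': 3}
`b = a` → b = {'x': 33, 'y': 3} (same object as a)
`a['z'] = 16` → a = {'x': 33, 'y': 3, 'z': 16} (same object as b); b = {'x': 33, 'y': 3, 'z': 16} (same object as a)
`print(b)` → prints {'x': 33, 'y': 3, 'z': 16}

Answer: {'x': 33, 'y': 3, 'z': 16}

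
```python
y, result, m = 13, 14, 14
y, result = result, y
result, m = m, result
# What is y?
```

Trace:
`y, result, m = 13, 14, 14` → y = 13; result = 14; m = 14
`y, result = result, y` → y = 14; result = 13
`result, m = m, result` → result = 14; m = 13
So y = 14

Answer: 14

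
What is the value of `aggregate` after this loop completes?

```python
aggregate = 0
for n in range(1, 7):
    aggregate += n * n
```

Sum of squares 1² to 6² = 91
`aggregate` takes the values: 0 → 1 → 5 → 14 → 30 → 55 → 91

Answer: 91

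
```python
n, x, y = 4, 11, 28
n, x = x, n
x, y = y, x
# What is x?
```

Trace:
`n, x, y = 4, 11, 28` → n = 4; x = 11; y = 28
`n, x = x, n` → n = 11; x = 4
`x, y = y, x` → x = 28; y = 4
So x = 28

Answer: 28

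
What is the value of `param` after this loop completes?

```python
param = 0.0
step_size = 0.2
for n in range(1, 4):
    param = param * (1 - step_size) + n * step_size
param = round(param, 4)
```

Moving average with lr=0.2
`param` takes the values: 0.0 → 0.2 → 0.56 → 1.048

Answer: 1.048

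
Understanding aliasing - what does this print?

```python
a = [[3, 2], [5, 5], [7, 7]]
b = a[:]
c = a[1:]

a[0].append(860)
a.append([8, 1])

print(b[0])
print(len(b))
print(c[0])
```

Key concept: slice with nested mutation.
Step by step:
`a = [[3, 2], [5, 5], [7, 7]]` → a = [[3, 2], [5, 5], [7, 7]]
`b = a[:]` → b = [[3, 2], [5, 5], [7, 7]]
`c = a[1:]` → c = [[5, 5], [7, 7]]
`a[0].append(860)` → a = [[3, 2, 860], [5, 5], [7, 7]]; b = [[3, 2, 860], [5, 5], [7, 7]]
`a.append([8, 1])` → a = [[3, 2, 860], [5, 5], [7, 7], [8, 1]]
`print(b[0])` → prints [3, 2, 860]
`print(len(b))` → prints 3
`print(c[0])` → prints [5, 5]

Answer:
[3, 2, 860]
3
[5, 5]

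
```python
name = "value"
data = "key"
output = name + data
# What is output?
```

Trace:
`name = "value"` → name = 'value'
`data = "key"` → data = 'key'
`output = name + data` → output = 'valuekey'
So output = 'valuekey'

Answer: 'valuekey'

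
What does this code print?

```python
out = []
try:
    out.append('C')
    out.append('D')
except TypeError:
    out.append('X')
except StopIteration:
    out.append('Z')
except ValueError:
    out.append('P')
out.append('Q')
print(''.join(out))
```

Execution trace: 'C' (try body) → 'D' (try body, no exception) → 'Q' (after the try/except). Output: CDQ

Answer: CDQ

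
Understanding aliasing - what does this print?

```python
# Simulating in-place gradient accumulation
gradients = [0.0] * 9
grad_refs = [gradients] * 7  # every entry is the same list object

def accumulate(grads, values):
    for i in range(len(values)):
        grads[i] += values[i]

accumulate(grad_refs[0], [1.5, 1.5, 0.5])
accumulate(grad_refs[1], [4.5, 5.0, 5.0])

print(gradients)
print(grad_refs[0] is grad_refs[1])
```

Key concept: gradient accumulation aliasing.
Step by step:
`gradients = [0.0] * 9` → gradients = [0.0, 0.0, 0.0, 0.0, 0.0, 0.0, 0.0, 0.0, 0.0]
`grad_refs = [gradients] * 7` → grad_refs = [[0.0, 0.0, 0.0, 0.0, 0.0, 0.0, 0.0, 0.0, 0.0], [0.0, 0.0, 0.0, 0.0, 0.0, 0.0, 0.0, 0.0, 0.0], [0.0, 0.0, 0.0, 0.0, 0.0, 0.0, 0.0, 0.0, 0.0], [0.0, 0.0, 0.0, 0.0, 0.0, 0.0, 0.0, 0.0, 0.0], [0.0, 0.0, 0.0, 0.0, 0.0, 0.0, 0.0, 0.0, 0.0], [0.0, 0.0, 0.0, 0.0, 0.0, 0.0, 0.0, 0.0, 0.0], [0.0, 0.0, 0.0, 0.0, 0.0, 0.0, 0.0, 0.0, 0.0]]
`accumulate(grad_refs[0], [1.5, 1.5, 0.5])` → gradients = [1.5, 1.5, 0.5, 0.0, 0.0, 0.0, 0.0, 0.0, 0.0]; grad_refs = [[1.5, 1.5, 0.5, 0.0, 0.0, 0.0, 0.0, 0.0, 0.0], [1.5, 1.5, 0.5, 0.0, 0.0, 0.0, 0.0, 0.0, 0.0], [1.5, 1.5, 0.5, 0.0, 0.0, 0.0, 0.0, 0.0, 0.0], [1.5, 1.5, 0.5, 0.0, 0.0, 0.0, 0.0, 0.0, 0.0], [1.5, 1.5, 0.5, 0.0, 0.0, 0.0, 0.0, 0.0, 0.0], [1.5, 1.5, 0.5, 0.0, 0.0, 0.0, 0.0, 0.0, 0.0], [1.5, 1.5, 0.5, 0.0, 0.0, 0.0, 0.0, 0.0, 0.0]]
`accumulate(grad_refs[1], [4.5, 5.0, 5.0])` → gradients = [6.0, 6.5, 5.5, 0.0, 0.0, 0.0, 0.0, 0.0, 0.0]; grad_refs = [[6.0, 6.5, 5.5, 0.0, 0.0, 0.0, 0.0, 0.0, 0.0], [6.0, 6.5, 5.5, 0.0, 0.0, 0.0, 0.0, 0.0, 0.0], [6.0, 6.5, 5.5, 0.0, 0.0, 0.0, 0.0, 0.0, 0.0], [6.0, 6.5, 5.5, 0.0, 0.0, 0.0, 0.0, 0.0, 0.0], [6.0, 6.5, 5.5, 0.0, 0.0, 0.0, 0.0, 0.0, 0.0], [6.0, 6.5, 5.5, 0.0, 0.0, 0.0, 0.0, 0.0, 0.0], [6.0, 6.5, 5.5, 0.0, 0.0, 0.0, 0.0, 0.0, 0.0]]
`print(gradients)` → prints [6.0, 6.5, 5.5, 0.0, 0.0, 0.0, 0.0, 0.0, 0.0]
`print(grad_refs[0] is grad_refs[1])` → prints True

Answer:
[6.0, 6.5, 5.5, 0.0, 0.0, 0.0, 0.0, 0.0, 0.0]
True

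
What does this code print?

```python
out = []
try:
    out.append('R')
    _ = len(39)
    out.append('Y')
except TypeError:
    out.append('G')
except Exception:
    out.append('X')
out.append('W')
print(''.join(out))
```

Execution trace: 'R' (try body) → 'G' (except TypeError) → 'W' (after the try/except). Output: RGW

Answer: RGW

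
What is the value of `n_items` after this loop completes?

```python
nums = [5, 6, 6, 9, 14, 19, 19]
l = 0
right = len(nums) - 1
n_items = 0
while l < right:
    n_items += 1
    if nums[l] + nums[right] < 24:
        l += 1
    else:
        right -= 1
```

Steps to find pair summing to 24
`n_items` takes the values: 0 → 1 → 2 → 3 → 4 → 5 → 6

Answer: 6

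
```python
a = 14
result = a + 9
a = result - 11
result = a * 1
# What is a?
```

Trace:
`a = 14` → a = 14
`result = a + 9` → result = 23
`a = result - 11` → a = 12
`result = a * 1` → result = 12
So a = 12

Answer: 12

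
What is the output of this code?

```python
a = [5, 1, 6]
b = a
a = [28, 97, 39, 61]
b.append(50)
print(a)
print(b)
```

Key concept: rebinding vs mutation: a is rebound to a new list, b still points at the original.
Step by step:
`a = [5, 1, 6]` → a = [5, 1, 6]
`b = a` → b = [5, 1, 6] (same object as a)
`a = [28, 97, 39, 61]` → a = [28, 97, 39, 61]
`b.append(50)` → b = [5, 1, 6, 50]
`print(a)` → prints [28, 97, 39, 61]
`print(b)` → prints [5, 1, 6, 50]

Answer:
[28, 97, 39, 61]
[5, 1, 6, 50]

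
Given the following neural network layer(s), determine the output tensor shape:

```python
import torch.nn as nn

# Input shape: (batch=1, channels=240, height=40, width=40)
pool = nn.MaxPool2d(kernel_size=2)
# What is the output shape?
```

Input: (1, 240, 40, 40) -> Output: (1, 240, 20, 20)

Answer: (1, 240, 20, 20)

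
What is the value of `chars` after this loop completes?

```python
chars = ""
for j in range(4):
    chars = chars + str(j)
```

Concatenate digits 0 to 3
`chars` takes the values: "" → "0" → "01" → "012" → "0123"

Answer: "0123"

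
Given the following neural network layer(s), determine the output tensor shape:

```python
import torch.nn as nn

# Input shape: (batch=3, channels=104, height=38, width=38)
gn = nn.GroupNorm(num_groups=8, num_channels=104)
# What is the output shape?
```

Input: (3, 104, 38, 38) -> Output: (3, 104, 38, 38)

Answer: (3, 104, 38, 38)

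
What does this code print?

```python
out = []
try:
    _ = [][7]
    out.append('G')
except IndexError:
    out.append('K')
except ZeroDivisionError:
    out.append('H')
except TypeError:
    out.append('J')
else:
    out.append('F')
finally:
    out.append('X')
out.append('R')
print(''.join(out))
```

Execution trace: 'K' (except IndexError) → 'X' (finally) → 'R' (after the try/except). Output: KXR

Answer: KXR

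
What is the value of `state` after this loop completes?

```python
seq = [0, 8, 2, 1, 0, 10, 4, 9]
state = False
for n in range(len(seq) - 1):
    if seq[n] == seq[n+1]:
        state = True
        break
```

Check consecutive duplicates in [0, 8, 2, 1, 0, 10, 4, 9]
`state` takes the values: False

Answer: False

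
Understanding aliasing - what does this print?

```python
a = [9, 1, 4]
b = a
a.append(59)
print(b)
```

Key concept: basic list aliasing.
Step by step:
`a = [9, 1, 4]` → a = [9, 1, 4]
`b = a` → b = [9, 1, 4] (same object as a)
`a.append(59)` → a = [9, 1, 4, 59] (same object as b); b = [9, 1, 4, 59] (same object as a)
`print(b)` → prints [9, 1, 4, 59]

Answer: [9, 1, 4, 59]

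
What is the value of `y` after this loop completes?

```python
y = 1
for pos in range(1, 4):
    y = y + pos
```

Start at 1, add 1 through 3
`y` takes the values: 1 → 2 → 4 → 7

Answer: 7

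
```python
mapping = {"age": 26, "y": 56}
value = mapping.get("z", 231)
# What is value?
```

Trace:
`mapping = {"age": 26, "y": 56}` → mapping = {'age': 26, 'y': 56}
`value = mapping.get("z", 231)` → value = 231
So value = 231

Answer: 231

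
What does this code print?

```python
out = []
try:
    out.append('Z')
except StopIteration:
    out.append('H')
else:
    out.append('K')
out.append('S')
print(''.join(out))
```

Execution trace: 'Z' (try body, no exception) → 'K' (else) → 'S' (after the try/except). Output: ZKS

Answer: ZKS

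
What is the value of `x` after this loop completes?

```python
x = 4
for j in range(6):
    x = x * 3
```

Multiply by 3, 6 times: 4 * 3^6 = 2916
`x` takes the values: 4 → 12 → 36 → 108 → 324 → 972 → 2916

Answer: 2916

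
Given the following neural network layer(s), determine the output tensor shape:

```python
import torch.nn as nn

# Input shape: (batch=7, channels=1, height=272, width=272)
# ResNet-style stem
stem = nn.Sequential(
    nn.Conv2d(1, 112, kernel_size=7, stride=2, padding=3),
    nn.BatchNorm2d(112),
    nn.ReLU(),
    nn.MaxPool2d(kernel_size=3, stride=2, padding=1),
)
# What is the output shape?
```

Input: (7, 1, 272, 272) -> after Conv2d 7x7 stride=2: (7, 112, 136, 136) -> Output: (7, 112, 68, 68)

Answer: (7, 112, 68, 68)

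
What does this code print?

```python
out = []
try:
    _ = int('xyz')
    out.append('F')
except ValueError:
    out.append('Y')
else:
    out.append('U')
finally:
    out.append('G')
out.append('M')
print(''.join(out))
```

Execution trace: 'Y' (except ValueError) → 'G' (finally) → 'M' (after the try/except). Output: YGM

Answer: YGM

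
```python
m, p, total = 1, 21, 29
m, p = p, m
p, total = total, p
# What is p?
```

Trace:
`m, p, total = 1, 21, 29` → m = 1; p = 21; total = 29
`m, p = p, m` → m = 21; p = 1
`p, total = total, p` → p = 29; total = 1
So p = 29

Answer: 29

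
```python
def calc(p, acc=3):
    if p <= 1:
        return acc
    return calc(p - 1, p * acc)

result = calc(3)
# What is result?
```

Accumulator trace (n, acc): (3, 3) -> (2, 9) -> (1, 18) -> return 18

Answer: 18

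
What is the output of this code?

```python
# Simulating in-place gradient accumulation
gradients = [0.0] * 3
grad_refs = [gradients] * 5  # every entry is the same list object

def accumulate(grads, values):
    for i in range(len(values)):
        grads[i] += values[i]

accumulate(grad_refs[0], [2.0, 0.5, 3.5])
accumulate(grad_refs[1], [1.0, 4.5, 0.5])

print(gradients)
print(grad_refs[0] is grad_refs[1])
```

Key concept: gradient accumulation aliasing.
Step by step:
`gradients = [0.0] * 3` → gradients = [0.0, 0.0, 0.0]
`grad_refs = [gradients] * 5` → grad_refs = [[0.0, 0.0, 0.0], [0.0, 0.0, 0.0], [0.0, 0.0, 0.0], [0.0, 0.0, 0.0], [0.0, 0.0, 0.0]]
`accumulate(grad_refs[0], [2.0, 0.5, 3.5])` → gradients = [2.0, 0.5, 3.5]; grad_refs = [[2.0, 0.5, 3.5], [2.0, 0.5, 3.5], [2.0, 0.5, 3.5], [2.0, 0.5, 3.5], [2.0, 0.5, 3.5]]
`accumulate(grad_refs[1], [1.0, 4.5, 0.5])` → gradients = [3.0, 5.0, 4.0]; grad_refs = [[3.0, 5.0, 4.0], [3.0, 5.0, 4.0], [3.0, 5.0, 4.0], [3.0, 5.0, 4.0], [3.0, 5.0, 4.0]]
`print(gradients)` → prints [3.0, 5.0, 4.0]
`print(grad_refs[0] is grad_refs[1])` → prints True

Answer:
[3.0, 5.0, 4.0]
True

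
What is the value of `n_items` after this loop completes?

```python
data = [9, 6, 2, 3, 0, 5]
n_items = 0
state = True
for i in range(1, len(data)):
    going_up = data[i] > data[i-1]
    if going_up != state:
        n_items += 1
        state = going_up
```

Count direction changes in [9, 6, 2, 3, 0, 5]
`n_items` takes the values: 0 → 1 → 2 → 3 → 4

Answer: 4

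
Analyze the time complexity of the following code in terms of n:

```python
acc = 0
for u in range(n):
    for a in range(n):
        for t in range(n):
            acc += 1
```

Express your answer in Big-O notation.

Each loop level contributes: n × n × n. Multiplying the contributions gives O(n^3).

Answer: O(n^3)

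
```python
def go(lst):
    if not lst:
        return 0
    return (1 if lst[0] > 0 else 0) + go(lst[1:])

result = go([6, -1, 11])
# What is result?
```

Count of positive elements in [6, -1, 11] = 2

Answer: 2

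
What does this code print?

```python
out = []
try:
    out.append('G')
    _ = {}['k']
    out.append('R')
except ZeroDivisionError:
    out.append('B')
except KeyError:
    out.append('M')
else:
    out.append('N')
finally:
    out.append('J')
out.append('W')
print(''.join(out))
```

Execution trace: 'G' (try body) → 'M' (except KeyError) → 'J' (finally) → 'W' (after the try/except). Output: GMJW

Answer: GMJW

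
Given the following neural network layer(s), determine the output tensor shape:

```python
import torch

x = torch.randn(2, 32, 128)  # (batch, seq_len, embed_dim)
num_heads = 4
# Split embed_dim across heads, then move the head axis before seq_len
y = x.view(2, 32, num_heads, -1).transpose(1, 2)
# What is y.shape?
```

Input: (2, 32, 128) -> head_dim = 128 // 4 = 32; after view: (2, 32, 4, 32) -> after transpose(1, 2): (2, 4, 32, 32) -> Output: (2, 4, 32, 32)

Answer: (2, 4, 32, 32)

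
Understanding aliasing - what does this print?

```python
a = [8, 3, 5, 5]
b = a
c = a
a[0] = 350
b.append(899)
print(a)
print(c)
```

Key concept: multiple aliases.
Step by step:
`a = [8, 3, 5, 5]` → a = [8, 3, 5, 5]
`b = a` → b = [8, 3, 5, 5] (same object as a)
`c = a` → c = [8, 3, 5, 5] (same object as a, b)
`a[0] = 350` → a = [350, 3, 5, 5] (same object as b, c); b = [350, 3, 5, 5] (same object as a, c); c = [350, 3, 5, 5] (same object as a, b)
`b.append(899)` → a = [350, 3, 5, 5, 899] (same object as b, c); b = [350, 3, 5, 5, 899] (same object as a, c); c = [350, 3, 5, 5, 899] (same object as a, b)
`print(a)` → prints [350, 3, 5, 5, 899]
`print(c)` → prints [350, 3, 5, 5, 899]

Answer:
[350, 3, 5, 5, 899]
[350, 3, 5, 5, 899]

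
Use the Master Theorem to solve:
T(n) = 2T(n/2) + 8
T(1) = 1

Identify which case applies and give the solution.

a=2, b=2, f(n)=8. log_2(2) = 1. Since c=0 < 1, Case 1 applies: T(n) = Θ(n^log_b(a)) = O(n).

Answer: O(n) - Case 1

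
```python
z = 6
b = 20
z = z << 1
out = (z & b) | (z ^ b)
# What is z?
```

Trace:
`z = 6` → z = 6
`b = 20` → b = 20
`z = z << 1` → z = 12
`out = (z & b) | (z ^ b)` → out = 28
So z = 12

Answer: 12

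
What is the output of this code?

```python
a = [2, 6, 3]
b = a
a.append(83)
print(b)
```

Key concept: basic list aliasing.
Step by step:
`a = [2, 6, 3]` → a = [2, 6, 3]
`b = a` → b = [2, 6, 3] (same object as a)
`a.append(83)` → a = [2, 6, 3, 83] (same object as b); b = [2, 6, 3, 83] (same object as a)
`print(b)` → prints [2, 6, 3, 83]

Answer: [2, 6, 3, 83]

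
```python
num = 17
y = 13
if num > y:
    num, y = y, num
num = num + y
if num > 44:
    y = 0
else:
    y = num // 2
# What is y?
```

Trace:
`num = 17` → num = 17
`y = 13` → y = 13
`if num > y: ...` → num > y is True → num = 13; y = 17
`num = num + y` → num = 30
`if num > 44: ...` → num > 44 is False, take else branch → y = 15
So y = 15

Answer: 15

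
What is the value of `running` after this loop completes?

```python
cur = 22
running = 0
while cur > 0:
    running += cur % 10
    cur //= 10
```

Sum digits of 22
`running` takes the values: 0 → 2 → 4

Answer: 4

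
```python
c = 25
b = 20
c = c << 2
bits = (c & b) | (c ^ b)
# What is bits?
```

Trace:
`c = 25` → c = 25
`b = 20` → b = 20
`c = c << 2` → c = 100
`bits = (c & b) | (c ^ b)` → bits = 116
So bits = 116

Answer: 116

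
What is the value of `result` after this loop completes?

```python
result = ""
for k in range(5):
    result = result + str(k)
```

Concatenate digits 0 to 4
`result` takes the values: "" → "0" → "01" → "012" → "0123" → "01234"

Answer: "01234"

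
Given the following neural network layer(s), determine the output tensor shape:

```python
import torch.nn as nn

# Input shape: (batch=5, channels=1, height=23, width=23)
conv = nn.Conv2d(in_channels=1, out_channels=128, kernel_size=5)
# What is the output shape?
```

Input: (5, 1, 23, 23) -> Output: (5, 128, 19, 19)

Answer: (5, 128, 19, 19)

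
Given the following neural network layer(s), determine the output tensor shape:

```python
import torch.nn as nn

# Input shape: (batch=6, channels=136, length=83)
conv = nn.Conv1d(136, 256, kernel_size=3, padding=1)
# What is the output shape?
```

Input: (6, 136, 83) -> Output: (6, 256, 83)

Answer: (6, 256, 83)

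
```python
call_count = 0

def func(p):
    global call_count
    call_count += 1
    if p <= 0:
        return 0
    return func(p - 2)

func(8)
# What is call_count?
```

Linear recursion stepping by 2: 5 calls from p=8 down to ≤0.

Answer: 5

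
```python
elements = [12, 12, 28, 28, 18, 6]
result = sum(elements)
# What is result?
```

Trace:
`elements = [12, 12, 28, 28, 18, 6]` → elements = [12, 12, 28, 28, 18, 6]
`result = sum(elements)` → result = 104
So result = 104

Answer: 104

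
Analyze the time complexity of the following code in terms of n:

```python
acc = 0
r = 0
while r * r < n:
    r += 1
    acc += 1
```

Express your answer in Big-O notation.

Each loop level contributes: √n. Multiplying the contributions gives O(√n).

Answer: O(√n)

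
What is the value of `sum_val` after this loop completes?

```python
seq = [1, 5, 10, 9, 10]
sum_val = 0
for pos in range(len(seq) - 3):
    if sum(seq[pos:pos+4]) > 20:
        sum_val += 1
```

Count windows with sum > 20
`sum_val` takes the values: 0 → 1 → 2

Answer: 2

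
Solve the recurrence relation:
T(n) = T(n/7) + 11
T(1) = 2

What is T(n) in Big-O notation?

Each step divides n by 7 and adds 11. After log_7(n) steps we reach T(1)=2. So T(n) = 11·log_7(n) + 2 = O(log n).

Answer: O(log n)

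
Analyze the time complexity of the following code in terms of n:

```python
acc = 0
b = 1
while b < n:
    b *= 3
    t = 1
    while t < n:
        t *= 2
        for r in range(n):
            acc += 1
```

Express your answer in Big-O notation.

Each loop level contributes: log n × log n × n. Multiplying the contributions gives O(n log² n).

Answer: O(n log² n)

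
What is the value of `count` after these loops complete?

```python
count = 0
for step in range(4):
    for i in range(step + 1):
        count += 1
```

Triangle: 1 + 2 + ... + 4
`count` takes the values: 0 → 1 → 2 → 3 → 4 → 5 → 6 → 7 → 8 → 9 → 10

Answer: 10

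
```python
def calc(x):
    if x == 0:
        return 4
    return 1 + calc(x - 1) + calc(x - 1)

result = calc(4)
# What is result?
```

calc(x) = 1 + 2·calc(x-1), calc(0)=4. Closed form: (4+1)·2^4 - 1 = 79.

Answer: 79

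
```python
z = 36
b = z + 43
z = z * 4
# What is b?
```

Trace:
`z = 36` → z = 36
`b = z + 43` → b = 79
`z = z * 4` → z = 144
So b = 79

Answer: 79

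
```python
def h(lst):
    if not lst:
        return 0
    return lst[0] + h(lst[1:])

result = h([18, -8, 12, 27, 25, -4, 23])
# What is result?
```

18 + (-8) + 12 + 27 + 25 + (-4) + 23 + 0 = 93

Answer: 93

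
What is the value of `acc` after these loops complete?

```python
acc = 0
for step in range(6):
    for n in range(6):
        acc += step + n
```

Sum of all step+n for step,n in 6x6
`acc` takes the values: 0 → 1 → 3 → 6 → 10 → 15 → 16 → 18 → 21 → 25 → 30 → 36 → 38 → 41 → 45 → 50 → 56 → 63 → 66 → 70 → 75 → 81 → 88 → 96 → 100 → 105 → 111 → 118 → 126 → 135 → 140 → 146 → 153 → 161 → 170 → 180

Answer: 180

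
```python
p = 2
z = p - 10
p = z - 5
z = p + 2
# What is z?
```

Trace:
`p = 2` → p = 2
`z = p - 10` → z = -8
`p = z - 5` → p = -13
`z = p + 2` → z = -11
So z = -11

Answer: -11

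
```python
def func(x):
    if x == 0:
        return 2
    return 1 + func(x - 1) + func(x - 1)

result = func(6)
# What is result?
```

func(x) = 1 + 2·func(x-1), func(0)=2. Closed form: (2+1)·2^6 - 1 = 191.

Answer: 191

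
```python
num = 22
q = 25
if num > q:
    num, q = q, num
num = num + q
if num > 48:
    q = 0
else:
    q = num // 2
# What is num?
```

Trace:
`num = 22` → num = 22
`q = 25` → q = 25
`if num > q: ...` → num > q is False → no variable changes
`num = num + q` → num = 47
`if num > 48: ...` → num > 48 is False, take else branch → q = 23
So num = 47

Answer: 47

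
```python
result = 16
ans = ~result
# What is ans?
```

Trace:
`result = 16` → result = 16
`ans = ~result` → ans = -17
So ans = -17

Answer: -17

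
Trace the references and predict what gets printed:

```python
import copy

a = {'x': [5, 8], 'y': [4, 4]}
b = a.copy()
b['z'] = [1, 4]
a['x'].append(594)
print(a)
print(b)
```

Key concept: shallow copy of dict with mutable values.
Step by step:
`a = {'x': [5, 8], 'y': [4, 4]}` → a = {'x': [5, 8], 'y': [4, 4]}
`b = a.copy()` → b = {'x': [5, 8], 'y': [4, 4]}
`b['z'] = [1, 4]` → b = {'x': [5, 8], 'y': [4, 4], 'z': [1, 4]}
`a['x'].append(594)` → a = {'x': [5, 8, 594], 'y': [4, 4]}; b = {'x': [5, 8, 594], 'y': [4, 4], 'z': [1, 4]}
`print(a)` → prints {'x': [5, 8, 594], 'y': [4, 4]}
`print(b)` → prints {'x': [5, 8, 594], 'y': [4, 4], 'z': [1, 4]}

Answer:
{'x': [5, 8, 594], 'y': [4, 4]}
{'x': [5, 8, 594], 'y': [4, 4], 'z': [1, 4]}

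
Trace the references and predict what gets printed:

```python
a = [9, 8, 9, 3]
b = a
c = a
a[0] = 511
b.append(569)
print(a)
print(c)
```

Key concept: multiple aliases.
Step by step:
`a = [9, 8, 9, 3]` → a = [9, 8, 9, 3]
`b = a` → b = [9, 8, 9, 3] (same object as a)
`c = a` → c = [9, 8, 9, 3] (same object as a, b)
`a[0] = 511` → a = [511, 8, 9, 3] (same object as b, c); b = [511, 8, 9, 3] (same object as a, c); c = [511, 8, 9, 3] (same object as a, b)
`b.append(569)` → a = [511, 8, 9, 3, 569] (same object as b, c); b = [511, 8, 9, 3, 569] (same object as a, c); c = [511, 8, 9, 3, 569] (same object as a, b)
`print(a)` → prints [511, 8, 9, 3, 569]
`print(c)` → prints [511, 8, 9, 3, 569]

Answer:
[511, 8, 9, 3, 569]
[511, 8, 9, 3, 569]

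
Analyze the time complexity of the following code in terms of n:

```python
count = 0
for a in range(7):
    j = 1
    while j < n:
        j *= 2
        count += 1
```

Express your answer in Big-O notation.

Each loop level contributes: 1 × log n. Multiplying the contributions gives O(log n).

Answer: O(log n)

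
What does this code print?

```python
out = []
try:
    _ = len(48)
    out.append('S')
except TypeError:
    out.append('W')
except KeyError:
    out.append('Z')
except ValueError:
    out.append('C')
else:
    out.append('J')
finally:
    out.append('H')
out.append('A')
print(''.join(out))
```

Execution trace: 'W' (except TypeError) → 'H' (finally) → 'A' (after the try/except). Output: WHA

Answer: WHA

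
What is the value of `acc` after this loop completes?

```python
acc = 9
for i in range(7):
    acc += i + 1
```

Start at 9, add 1 to 7 = 37
`acc` takes the values: 9 → 10 → 12 → 15 → 19 → 24 → 30 → 37

Answer: 37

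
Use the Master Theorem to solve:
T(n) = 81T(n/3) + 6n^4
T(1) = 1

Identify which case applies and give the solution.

a=81, b=3, f(n)=6n^4. log_3(81) = 4. Since c=4 = 4, Case 2 applies: T(n) = Θ(n^log_b(a) · log n) = O(n^4 log n).

Answer: O(n^4 log n) - Case 2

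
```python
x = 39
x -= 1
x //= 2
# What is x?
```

Trace:
`x = 39` → x = 39
`x -= 1` → x = 38
`x //= 2` → x = 19
So x = 19

Answer: 19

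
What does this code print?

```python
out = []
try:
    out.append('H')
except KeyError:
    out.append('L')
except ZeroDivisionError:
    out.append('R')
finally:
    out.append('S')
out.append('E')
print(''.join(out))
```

Execution trace: 'H' (try body, no exception) → 'S' (finally) → 'E' (after the try/except). Output: HSE

Answer: HSE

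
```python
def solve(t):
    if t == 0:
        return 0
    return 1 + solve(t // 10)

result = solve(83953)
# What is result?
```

Count of digits of 83953: 5

Answer: 5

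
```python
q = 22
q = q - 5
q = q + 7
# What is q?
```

Trace:
`q = 22` → q = 22
`q = q - 5` → q = 17
`q = q + 7` → q = 24
So q = 24

Answer: 24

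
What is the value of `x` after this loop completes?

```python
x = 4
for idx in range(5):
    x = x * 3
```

Multiply by 3, 5 times: 4 * 3^5 = 972
`x` takes the values: 4 → 12 → 36 → 108 → 324 → 972

Answer: 972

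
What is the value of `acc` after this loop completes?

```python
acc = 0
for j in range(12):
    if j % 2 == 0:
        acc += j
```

Sum of even numbers 0 to 11
`acc` takes the values: 0 → 2 → 6 → 12 → 20 → 30

Answer: 30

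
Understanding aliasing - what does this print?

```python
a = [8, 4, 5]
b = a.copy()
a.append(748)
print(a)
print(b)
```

Key concept: list.copy() creates independent copy.
Step by step:
`a = [8, 4, 5]` → a = [8, 4, 5]
`b = a.copy()` → b = [8, 4, 5]
`a.append(748)` → a = [8, 4, 5, 748]
`print(a)` → prints [8, 4, 5, 748]
`print(b)` → prints [8, 4, 5]

Answer:
[8, 4, 5, 748]
[8, 4, 5]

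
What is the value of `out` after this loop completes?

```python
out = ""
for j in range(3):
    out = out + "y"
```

Repeat 'y' 3 times
`out` takes the values: "" → "y" → "yy" → "yyy"

Answer: "yyy"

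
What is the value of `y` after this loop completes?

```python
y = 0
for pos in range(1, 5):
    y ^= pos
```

XOR of 1 to 4
`y` takes the values: 0 → 1 → 3 → 0 → 4

Answer: 4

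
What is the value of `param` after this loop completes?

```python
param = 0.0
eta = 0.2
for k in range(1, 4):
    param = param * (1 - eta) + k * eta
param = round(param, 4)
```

Moving average with lr=0.2
`param` takes the values: 0.0 → 0.2 → 0.56 → 1.048

Answer: 1.048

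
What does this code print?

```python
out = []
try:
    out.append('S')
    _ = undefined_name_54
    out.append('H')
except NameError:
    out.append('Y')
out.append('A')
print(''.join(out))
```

Execution trace: 'S' (try body) → 'Y' (except NameError) → 'A' (after the try/except). Output: SYA

Answer: SYA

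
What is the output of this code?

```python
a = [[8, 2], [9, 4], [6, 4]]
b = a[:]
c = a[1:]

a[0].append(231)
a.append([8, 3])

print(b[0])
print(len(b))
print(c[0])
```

Key concept: slice with nested mutation.
Step by step:
`a = [[8, 2], [9, 4], [6, 4]]` → a = [[8, 2], [9, 4], [6, 4]]
`b = a[:]` → b = [[8, 2], [9, 4], [6, 4]]
`c = a[1:]` → c = [[9, 4], [6, 4]]
`a[0].append(231)` → a = [[8, 2, 231], [9, 4], [6, 4]]; b = [[8, 2, 231], [9, 4], [6, 4]]
`a.append([8, 3])` → a = [[8, 2, 231], [9, 4], [6, 4], [8, 3]]
`print(b[0])` → prints [8, 2, 231]
`print(len(b))` → prints 3
`print(c[0])` → prints [9, 4]

Answer:
[8, 2, 231]
3
[9, 4]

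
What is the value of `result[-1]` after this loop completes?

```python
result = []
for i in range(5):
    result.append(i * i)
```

Last element of squares 0 to 4
`result` takes the values: [] → [0] → [0, 1] → [0, 1, 4] → [0, 1, 4, 9] → [0, 1, 4, 9, 16]
So `result[-1]` = 16

Answer: 16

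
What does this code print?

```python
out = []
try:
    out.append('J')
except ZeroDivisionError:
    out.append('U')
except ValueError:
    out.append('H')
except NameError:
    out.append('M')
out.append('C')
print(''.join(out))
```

Execution trace: 'J' (try body, no exception) → 'C' (after the try/except). Output: JC

Answer: JC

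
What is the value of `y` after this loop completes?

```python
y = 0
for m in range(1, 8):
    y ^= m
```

XOR of 1 to 7
`y` takes the values: 0 → 1 → 3 → 0 → 4 → 1 → 7 → 0

Answer: 0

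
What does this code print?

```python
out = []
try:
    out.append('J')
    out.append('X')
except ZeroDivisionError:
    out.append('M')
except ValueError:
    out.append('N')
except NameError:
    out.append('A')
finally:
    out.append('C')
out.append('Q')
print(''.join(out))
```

Execution trace: 'J' (try body) → 'X' (try body, no exception) → 'C' (finally) → 'Q' (after the try/except). Output: JXCQ

Answer: JXCQ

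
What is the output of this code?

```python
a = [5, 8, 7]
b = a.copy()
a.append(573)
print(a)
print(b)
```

Key concept: list.copy() creates independent copy.
Step by step:
`a = [5, 8, 7]` → a = [5, 8, 7]
`b = a.copy()` → b = [5, 8, 7]
`a.append(573)` → a = [5, 8, 7, 573]
`print(a)` → prints [5, 8, 7, 573]
`print(b)` → prints [5, 8, 7]

Answer:
[5, 8, 7, 573]
[5, 8, 7]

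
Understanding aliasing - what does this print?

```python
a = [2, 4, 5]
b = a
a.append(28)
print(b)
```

Key concept: basic list aliasing.
Step by step:
`a = [2, 4, 5]` → a = [2, 4, 5]
`b = a` → b = [2, 4, 5] (same object as a)
`a.append(28)` → a = [2, 4, 5, 28] (same object as b); b = [2, 4, 5, 28] (same object as a)
`print(b)` → prints [2, 4, 5, 28]

Answer: [2, 4, 5, 28]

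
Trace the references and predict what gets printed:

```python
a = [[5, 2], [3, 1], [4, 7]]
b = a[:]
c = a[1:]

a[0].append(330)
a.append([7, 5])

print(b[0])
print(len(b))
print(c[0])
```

Key concept: slice with nested mutation.
Step by step:
`a = [[5, 2], [3, 1], [4, 7]]` → a = [[5, 2], [3, 1], [4, 7]]
`b = a[:]` → b = [[5, 2], [3, 1], [4, 7]]
`c = a[1:]` → c = [[3, 1], [4, 7]]
`a[0].append(330)` → a = [[5, 2, 330], [3, 1], [4, 7]]; b = [[5, 2, 330], [3, 1], [4, 7]]
`a.append([7, 5])` → a = [[5, 2, 330], [3, 1], [4, 7], [7, 5]]
`print(b[0])` → prints [5, 2, 330]
`print(len(b))` → prints 3
`print(c[0])` → prints [3, 1]

Answer:
[5, 2, 330]
3
[3, 1]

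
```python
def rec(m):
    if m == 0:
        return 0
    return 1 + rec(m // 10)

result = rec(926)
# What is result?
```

Count of digits of 926: 3

Answer: 3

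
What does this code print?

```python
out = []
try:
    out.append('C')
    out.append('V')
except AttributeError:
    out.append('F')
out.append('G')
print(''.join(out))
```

Execution trace: 'C' (try body) → 'V' (try body, no exception) → 'G' (after the try/except). Output: CVG

Answer: CVG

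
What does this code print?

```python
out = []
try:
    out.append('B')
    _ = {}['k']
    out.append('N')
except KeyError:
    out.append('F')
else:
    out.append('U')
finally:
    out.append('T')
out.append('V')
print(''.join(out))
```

Execution trace: 'B' (try body) → 'F' (except KeyError) → 'T' (finally) → 'V' (after the try/except). Output: BFTV

Answer: BFTV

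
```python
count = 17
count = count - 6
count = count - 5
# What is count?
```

Trace:
`count = 17` → count = 17
`count = count - 6` → count = 11
`count = count - 5` → count = 6
So count = 6

Answer: 6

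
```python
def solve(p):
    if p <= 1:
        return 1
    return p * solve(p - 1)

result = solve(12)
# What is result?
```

solve(12) = 12 * 11 * 10 * 9 * 8 * 7 * 6 * 5 * 4 * 3 * 2 * 1 = 479001600

Answer: 479001600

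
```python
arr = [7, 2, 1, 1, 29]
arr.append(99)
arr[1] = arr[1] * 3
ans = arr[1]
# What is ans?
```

Trace:
`arr = [7, 2, 1, 1, 29]` → arr = [7, 2, 1, 1, 29]
`arr.append(99)` → arr = [7, 2, 1, 1, 29, 99]
`arr[1] = arr[1] * 3` → arr = [7, 6, 1, 1, 29, 99]
`ans = arr[1]` → ans = 6
So ans = 6

Answer: 6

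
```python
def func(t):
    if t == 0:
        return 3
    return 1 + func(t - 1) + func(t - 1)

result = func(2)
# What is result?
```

func(t) = 1 + 2·func(t-1), func(0)=3. Closed form: (3+1)·2^2 - 1 = 15.

Answer: 15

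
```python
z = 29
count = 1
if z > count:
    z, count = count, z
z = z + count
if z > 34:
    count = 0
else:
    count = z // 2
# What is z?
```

Trace:
`z = 29` → z = 29
`count = 1` → count = 1
`if z > count: ...` → z > count is True → z = 1; count = 29
`z = z + count` → z = 30
`if z > 34: ...` → z > 34 is False, take else branch → count = 15
So z = 30

Answer: 30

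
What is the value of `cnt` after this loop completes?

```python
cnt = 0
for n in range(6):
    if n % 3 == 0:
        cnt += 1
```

Count numbers divisible by 3 in range(6)
`cnt` takes the values: 0 → 1 → 2

Answer: 2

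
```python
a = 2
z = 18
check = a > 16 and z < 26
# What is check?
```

Trace:
`a = 2` → a = 2
`z = 18` → z = 18
`check = a > 16 and z < 26` → check = False
So check = False

Answer: False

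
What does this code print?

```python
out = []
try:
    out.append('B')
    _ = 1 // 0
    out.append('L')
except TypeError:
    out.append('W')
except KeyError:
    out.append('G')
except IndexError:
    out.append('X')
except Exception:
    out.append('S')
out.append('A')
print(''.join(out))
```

Execution trace: 'B' (try body) → 'S' (except Exception) → 'A' (after the try/except). Output: BSA

Answer: BSA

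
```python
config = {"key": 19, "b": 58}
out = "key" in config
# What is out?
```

Trace:
`config = {"key": 19, "b": 58}` → config = {'key': 19, 'b': 58}
`out = "key" in config` → out = True
So out = True

Answer: True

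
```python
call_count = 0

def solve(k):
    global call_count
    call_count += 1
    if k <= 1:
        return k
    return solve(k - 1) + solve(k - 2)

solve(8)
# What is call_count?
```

Calls(k) = 1 + Calls(k-1) + Calls(k-2); Calls(0)=Calls(1)=1. For k=8 this gives 67.

Answer: 67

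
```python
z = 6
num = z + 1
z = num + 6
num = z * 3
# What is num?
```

Trace:
`z = 6` → z = 6
`num = z + 1` → num = 7
`z = num + 6` → z = 13
`num = z * 3` → num = 39
So num = 39

Answer: 39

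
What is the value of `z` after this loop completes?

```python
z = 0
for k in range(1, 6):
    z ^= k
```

XOR of 1 to 5
`z` takes the values: 0 → 1 → 3 → 0 → 4 → 1

Answer: 1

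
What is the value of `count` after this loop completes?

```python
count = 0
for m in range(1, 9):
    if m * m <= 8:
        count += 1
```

Count numbers where m² ≤ 8
`count` takes the values: 0 → 1 → 2

Answer: 2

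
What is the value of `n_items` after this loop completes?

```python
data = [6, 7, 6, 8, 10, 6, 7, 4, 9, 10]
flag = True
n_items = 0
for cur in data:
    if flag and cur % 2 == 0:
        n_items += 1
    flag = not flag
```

Count even values at even positions
`n_items` takes the values: 0 → 1 → 2 → 3

Answer: 3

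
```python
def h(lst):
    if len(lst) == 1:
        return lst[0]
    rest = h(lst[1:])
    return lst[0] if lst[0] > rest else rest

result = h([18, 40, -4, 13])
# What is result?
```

Recursive max over [18, 40, -4, 13] = 40

Answer: 40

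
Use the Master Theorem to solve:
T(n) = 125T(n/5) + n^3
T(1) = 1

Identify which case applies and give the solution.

a=125, b=5, f(n)=n^3. log_5(125) = 3. Since c=3 = 3, Case 2 applies: T(n) = Θ(n^log_b(a) · log n) = O(n^3 log n).

Answer: O(n^3 log n) - Case 2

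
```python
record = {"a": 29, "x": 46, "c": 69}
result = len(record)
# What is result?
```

Trace:
`record = {"a": 29, "x": 46, "c": 69}` → record = {'a': 29, 'x': 46, 'c': 69}
`result = len(record)` → result = 3
So result = 3

Answer: 3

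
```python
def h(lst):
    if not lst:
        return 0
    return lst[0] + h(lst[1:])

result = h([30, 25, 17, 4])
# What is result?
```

30 + 25 + 17 + 4 + 0 = 76

Answer: 76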